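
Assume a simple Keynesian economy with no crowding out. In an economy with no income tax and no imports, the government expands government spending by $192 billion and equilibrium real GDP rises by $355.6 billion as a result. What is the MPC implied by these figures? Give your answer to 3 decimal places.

0.460

Implied spending multiplier k = ΔY/ΔG = 355.6/192 ≈ 1.8521.
Since k = 1/(1 − MPC), MPC = 1 − 1/k = 1 − ΔG/ΔY = 1 − 192/355.6 ≈ 0.460.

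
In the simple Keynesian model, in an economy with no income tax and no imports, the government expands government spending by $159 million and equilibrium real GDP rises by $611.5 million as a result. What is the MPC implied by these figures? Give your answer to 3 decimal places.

Implied spending multiplier k = ΔY/ΔG = 611.5/159 ≈ 3.8459.
Since k = 1/(1 − MPC), MPC = 1 − 1/k = 1 − ΔG/ΔY = 1 − 159/611.5 ≈ 0.740.

0.740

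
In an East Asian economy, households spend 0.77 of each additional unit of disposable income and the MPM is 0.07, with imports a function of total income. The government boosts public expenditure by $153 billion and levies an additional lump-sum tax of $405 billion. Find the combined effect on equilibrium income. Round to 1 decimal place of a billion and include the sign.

−$529.5 billion

Expenditure multiplier = 1/(1 − c + m) = 1/(1 − 0.77 + 0.07) = 1/0.3 ≈ 3.333.
ΔG contributes k·ΔG = (+$153 billion) / 0.3 = +$510 billion.
ΔT of +$405 billion changes first-round spending by −c·ΔT = −$311.85 billion, contributing k·(−c·ΔT) = (−$311.85 billion) / 0.3 = −$1,039.5 billion.
Net ΔY = k(ΔG − c·ΔT) = (−$158.85 billion) / 0.3 = −$529.5 billion.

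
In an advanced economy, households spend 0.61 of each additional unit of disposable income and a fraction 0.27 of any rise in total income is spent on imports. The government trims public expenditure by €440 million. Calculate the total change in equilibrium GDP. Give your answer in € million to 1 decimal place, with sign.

Expenditure multiplier = 1/(1 − c + m) = 1/(1 − 0.61 + 0.27) = 1/0.66 ≈ 1.515.
ΔY = k × ΔG = (−€440 million) / 0.66 ≈ −€666.7 million.

−€666.7 million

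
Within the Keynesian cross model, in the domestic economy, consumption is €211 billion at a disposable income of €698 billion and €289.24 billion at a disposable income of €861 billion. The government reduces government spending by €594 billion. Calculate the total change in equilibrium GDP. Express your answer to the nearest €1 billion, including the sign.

−€1,142 billion

MPC = ΔC/ΔYd = (289.24 − 211)/(861 − 698) = 78.24/163 = 0.48.
Spending multiplier = 1/(1 − MPC) = 1/(1 − 0.48) = 1/0.52 ≈ 1.923.
ΔY = k × ΔG = (−€594 billion) / 0.52 ≈ −€1,142 billion.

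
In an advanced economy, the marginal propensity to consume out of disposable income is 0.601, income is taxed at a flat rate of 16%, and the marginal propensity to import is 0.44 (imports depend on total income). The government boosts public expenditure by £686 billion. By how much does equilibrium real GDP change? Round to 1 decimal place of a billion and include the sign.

Government-spending multiplier = 1/(1 − c(1−t) + m) = 1/(1 − 0.601×0.84 + 0.44) = 1/0.93516 ≈ 1.069.
ΔY = k × ΔG = (+£686 billion) / 0.93516 ≈ +£733.6 billion.

+£733.6 billion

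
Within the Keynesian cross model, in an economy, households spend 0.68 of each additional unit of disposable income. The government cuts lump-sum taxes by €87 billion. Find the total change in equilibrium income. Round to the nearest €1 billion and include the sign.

+€185 billion

A lump-sum tax change of −€87 billion shifts disposable income by +€87 billion; first-round consumption changes by −c × ΔT = −0.68 × (−€87 billion) = +€59.16 billion.
Expenditure multiplier = 1/(1 − MPC) = 1/(1 − 0.68) = 1/0.32 = 3.125.
The tax multiplier is −c × k = −2.125, so ΔY = k × (−c·ΔT) = (+€59.16 billion) / 0.32 ≈ +€185 billion.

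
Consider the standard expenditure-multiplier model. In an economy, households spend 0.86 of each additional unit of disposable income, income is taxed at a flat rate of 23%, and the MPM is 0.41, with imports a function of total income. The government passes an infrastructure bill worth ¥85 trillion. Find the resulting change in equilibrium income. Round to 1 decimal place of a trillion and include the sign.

+¥113.7 trillion

Spending multiplier = 1/(1 − c(1−t) + m) = 1/(1 − 0.86×0.77 + 0.41) = 1/0.7478 ≈ 1.337.
ΔY = k × ΔG = (+¥85 trillion) / 0.7478 ≈ +¥113.7 trillion.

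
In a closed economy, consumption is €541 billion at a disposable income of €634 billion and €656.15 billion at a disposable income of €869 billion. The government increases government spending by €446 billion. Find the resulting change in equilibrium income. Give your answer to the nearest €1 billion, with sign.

+€875 billion

MPC = ΔC/ΔYd = (656.15 − 541)/(869 − 634) = 115.15/235 = 0.49.
Spending multiplier = 1/(1 − MPC) = 1/(1 − 0.49) = 1/0.51 ≈ 1.961.
ΔY = k × ΔG = (+€446 billion) / 0.51 ≈ +€875 billion.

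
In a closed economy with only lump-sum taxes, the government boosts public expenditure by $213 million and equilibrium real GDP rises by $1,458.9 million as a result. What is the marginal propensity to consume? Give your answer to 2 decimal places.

Implied spending multiplier k = ΔY/ΔG = 1,458.9/213 ≈ 6.8493.
Since k = 1/(1 − MPC), MPC = 1 − 1/k = 1 − ΔG/ΔY = 1 − 213/1,458.9 ≈ 0.85.

0.85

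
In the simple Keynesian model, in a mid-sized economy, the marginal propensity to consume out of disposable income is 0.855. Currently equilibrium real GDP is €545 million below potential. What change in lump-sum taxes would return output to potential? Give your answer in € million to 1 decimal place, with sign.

−€92.4 million

Spending multiplier = 1/(1 − MPC) = 1/(1 − 0.855) = 1/0.145 ≈ 6.897.
Tax multiplier = −c·k = −0.855/0.145 ≈ −5.897. Need ΔY = +€545 million, so ΔT = ΔY/(−c·k) = −(+€545 million) × 0.145 / 0.855 ≈ −€92.4 million.
The government should cut lump-sum taxes by €92.4 million.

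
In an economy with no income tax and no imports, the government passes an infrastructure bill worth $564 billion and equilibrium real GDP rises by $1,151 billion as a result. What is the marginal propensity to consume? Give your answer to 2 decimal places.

Implied spending multiplier k = ΔY/ΔG = 1,151/564 ≈ 2.0408.
Since k = 1/(1 − MPC), MPC = 1 − 1/k = 1 − ΔG/ΔY = 1 − 564/1,151 ≈ 0.51.

0.51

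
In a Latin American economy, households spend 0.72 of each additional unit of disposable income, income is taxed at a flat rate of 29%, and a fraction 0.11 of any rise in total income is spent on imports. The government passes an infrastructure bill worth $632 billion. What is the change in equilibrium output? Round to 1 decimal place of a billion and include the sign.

Spending multiplier = 1/(1 − c(1−t) + m) = 1/(1 − 0.72×0.71 + 0.11) = 1/0.5988 ≈ 1.67.
ΔY = k × ΔG = (+$632 billion) / 0.5988 ≈ +$1,055.4 billion.

+$1,055.4 billion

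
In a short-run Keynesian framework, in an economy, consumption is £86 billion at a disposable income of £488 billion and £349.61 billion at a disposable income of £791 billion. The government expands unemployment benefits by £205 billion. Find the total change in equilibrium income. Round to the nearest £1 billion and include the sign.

+£1,372 billion

MPC = ΔC/ΔYd = (349.61 − 86)/(791 − 488) = 263.61/303 = 0.87.
The transfer change shifts disposable income by +£205 billion, so first-round consumption changes by c·ΔTR = 0.87 × (+£205 billion) = +£178.35 billion.
Expenditure multiplier = 1/(1 − MPC) = 1/(1 − 0.87) = 1/0.13 ≈ 7.692.
The transfer multiplier is c × k ≈ 6.692, so ΔY = k × (c·ΔTR) = (+£178.35 billion) / 0.13 ≈ +£1,372 billion.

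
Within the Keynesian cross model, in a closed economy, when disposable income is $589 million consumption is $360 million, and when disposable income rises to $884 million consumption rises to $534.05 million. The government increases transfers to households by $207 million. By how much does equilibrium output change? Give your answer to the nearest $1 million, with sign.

+$298 million

MPC = ΔC/ΔYd = (534.05 − 360)/(884 − 589) = 174.05/295 = 0.59.
The transfer change shifts disposable income by +$207 million, so first-round consumption changes by c·ΔTR = 0.59 × (+$207 million) = +$122.13 million.
Expenditure multiplier = 1/(1 − MPC) = 1/(1 − 0.59) = 1/0.41 ≈ 2.439.
The transfer multiplier is c × k ≈ 1.439, so ΔY = k × (c·ΔTR) = (+$122.13 million) / 0.41 ≈ +$298 million.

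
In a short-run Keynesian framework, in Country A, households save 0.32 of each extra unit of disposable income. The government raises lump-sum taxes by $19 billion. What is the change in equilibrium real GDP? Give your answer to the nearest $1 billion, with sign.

MPC = 1 − MPS = 1 − 0.32 = 0.68.
A lump-sum tax change of +$19 billion shifts disposable income by −$19 billion; first-round consumption changes by −c × ΔT = −0.68 × (+$19 billion) = −$12.92 billion.
Expenditure multiplier = 1/(1 − MPC) = 1/(1 − 0.68) = 1/0.32 = 3.125.
The tax multiplier is −c × k = −2.125, so ΔY = k × (−c·ΔT) = (−$12.92 billion) / 0.32 ≈ −$40 billion.

−$40 billion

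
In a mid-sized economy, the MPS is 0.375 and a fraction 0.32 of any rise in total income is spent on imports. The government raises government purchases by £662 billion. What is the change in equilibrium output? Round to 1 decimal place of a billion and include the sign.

+£952.5 billion

MPC = 1 − MPS = 1 − 0.375 = 0.625.
Expenditure multiplier = 1/(1 − c + m) = 1/(1 − 0.625 + 0.32) = 1/0.695 ≈ 1.439.
ΔY = k × ΔG = (+£662 billion) / 0.695 ≈ +£952.5 billion.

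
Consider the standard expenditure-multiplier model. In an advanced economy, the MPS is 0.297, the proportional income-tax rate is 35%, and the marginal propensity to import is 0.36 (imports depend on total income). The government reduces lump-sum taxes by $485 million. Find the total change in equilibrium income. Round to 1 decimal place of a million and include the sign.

MPC = 1 − MPS = 1 − 0.297 = 0.703.
A lump-sum tax change of −$485 million shifts disposable income by +$485 million; first-round consumption changes by −c × ΔT = −0.703 × (−$485 million) = +$340.955 million.
Expenditure multiplier = 1/(1 − c(1−t) + m) = 1/(1 − 0.703×0.65 + 0.36) = 1/0.90305 ≈ 1.107.
The tax multiplier is −c × k ≈ −0.778, so ΔY = k × (−c·ΔT) = (+$340.955 million) / 0.90305 ≈ +$377.6 million.

+$377.6 million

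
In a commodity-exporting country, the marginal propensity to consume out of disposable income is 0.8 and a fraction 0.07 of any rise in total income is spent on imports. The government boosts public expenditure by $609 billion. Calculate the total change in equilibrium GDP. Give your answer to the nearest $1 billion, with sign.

+$2,256 billion

Spending multiplier = 1/(1 − c + m) = 1/(1 − 0.8 + 0.07) = 1/0.27 ≈ 3.704.
ΔY = k × ΔG = (+$609 billion) / 0.27 ≈ +$2,256 billion.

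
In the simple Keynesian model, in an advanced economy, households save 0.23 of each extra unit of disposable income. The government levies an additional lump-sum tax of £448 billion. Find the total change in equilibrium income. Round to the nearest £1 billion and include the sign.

−£1,500 billion

MPC = 1 − MPS = 1 − 0.23 = 0.77.
A lump-sum tax change of +£448 billion shifts disposable income by −£448 billion; first-round consumption changes by −c × ΔT = −0.77 × (+£448 billion) = −£344.96 billion.
Expenditure multiplier = 1/(1 − MPC) = 1/(1 − 0.77) = 1/0.23 ≈ 4.348.
The tax multiplier is −c × k ≈ −3.348, so ΔY = k × (−c·ΔT) = (−£344.96 billion) / 0.23 ≈ −£1,500 billion.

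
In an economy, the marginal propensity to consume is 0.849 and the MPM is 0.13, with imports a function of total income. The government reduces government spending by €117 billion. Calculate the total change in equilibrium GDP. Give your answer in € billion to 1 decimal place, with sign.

Government-spending multiplier = 1/(1 − c + m) = 1/(1 − 0.849 + 0.13) = 1/0.281 ≈ 3.559.
ΔY = k × ΔG = (−€117 billion) / 0.281 ≈ −€416.4 billion.

−€416.4 billion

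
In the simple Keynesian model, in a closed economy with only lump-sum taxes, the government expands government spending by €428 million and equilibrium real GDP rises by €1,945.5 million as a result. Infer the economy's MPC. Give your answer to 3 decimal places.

Implied spending multiplier k = ΔY/ΔG = 1,945.5/428 ≈ 4.5456.
Since k = 1/(1 − MPC), MPC = 1 − 1/k = 1 − ΔG/ΔY = 1 − 428/1,945.5 ≈ 0.780.

0.780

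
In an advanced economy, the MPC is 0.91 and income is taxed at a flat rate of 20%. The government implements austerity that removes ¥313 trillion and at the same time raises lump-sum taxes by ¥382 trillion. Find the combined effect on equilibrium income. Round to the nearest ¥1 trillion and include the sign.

Expenditure multiplier = 1/(1 − c(1−t)) = 1/(1 − 0.91×0.8) = 1/0.272 ≈ 3.676.
ΔG contributes k·ΔG = (−¥313 trillion) / 0.272 ≈ −¥1,150.7 trillion.
ΔT of +¥382 trillion changes first-round spending by −c·ΔT = −¥347.62 trillion, contributing k·(−c·ΔT) = (−¥347.62 trillion) / 0.272 ≈ −¥1,278 trillion.
Net ΔY = k(ΔG − c·ΔT) = (−¥660.62 trillion) / 0.272 ≈ −¥2,429 trillion.

−¥2,429 trillion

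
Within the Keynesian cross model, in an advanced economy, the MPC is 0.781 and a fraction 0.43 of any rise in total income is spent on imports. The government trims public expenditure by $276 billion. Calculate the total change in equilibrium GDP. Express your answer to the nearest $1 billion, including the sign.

−$425 billion

Expenditure multiplier = 1/(1 − c + m) = 1/(1 − 0.781 + 0.43) = 1/0.649 ≈ 1.541.
ΔY = k × ΔG = (−$276 billion) / 0.649 ≈ −$425 billion.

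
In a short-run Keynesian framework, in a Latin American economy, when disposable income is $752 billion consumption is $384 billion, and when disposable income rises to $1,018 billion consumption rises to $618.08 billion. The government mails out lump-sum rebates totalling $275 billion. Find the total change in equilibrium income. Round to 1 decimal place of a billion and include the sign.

MPC = ΔC/ΔYd = (618.08 − 384)/(1,018 − 752) = 234.08/266 = 0.88.
A lump-sum tax change of −$275 billion shifts disposable income by +$275 billion; first-round consumption changes by −c × ΔT = −0.88 × (−$275 billion) = +$242 billion.
Expenditure multiplier = 1/(1 − MPC) = 1/(1 − 0.88) = 1/0.12 ≈ 8.333.
The tax multiplier is −c × k ≈ −7.333, so ΔY = k × (−c·ΔT) = (+$242 billion) / 0.12 ≈ +$2,016.7 billion.

+$2,016.7 billion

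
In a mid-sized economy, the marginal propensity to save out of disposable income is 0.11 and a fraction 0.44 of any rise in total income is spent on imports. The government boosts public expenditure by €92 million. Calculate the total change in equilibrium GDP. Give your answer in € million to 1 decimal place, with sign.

+€167.3 million

MPC = 1 − MPS = 1 − 0.11 = 0.89.
Government-spending multiplier = 1/(1 − c + m) = 1/(1 − 0.89 + 0.44) = 1/0.55 ≈ 1.818.
ΔY = k × ΔG = (+€92 million) / 0.55 ≈ +€167.3 million.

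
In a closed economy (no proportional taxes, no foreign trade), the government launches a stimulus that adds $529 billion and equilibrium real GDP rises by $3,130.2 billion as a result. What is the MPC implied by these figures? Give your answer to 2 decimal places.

0.83

Implied spending multiplier k = ΔY/ΔG = 3,130.2/529 ≈ 5.9172.
Since k = 1/(1 − MPC), MPC = 1 − 1/k = 1 − ΔG/ΔY = 1 − 529/3,130.2 ≈ 0.83.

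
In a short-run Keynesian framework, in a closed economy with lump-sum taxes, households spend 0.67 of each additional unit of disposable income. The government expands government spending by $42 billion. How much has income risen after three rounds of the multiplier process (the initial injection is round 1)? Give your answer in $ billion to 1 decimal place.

Round 1 adds ΔG = $42 billion; each later round is MPC = 0.67 times the previous.
After 3 rounds: 42 + 28.14 + 18.8538 = ΔG·(1 − c^3)/(1 − c) = 42 × (1 − 0.300763)/0.33 ≈ $89 billion.

$89.0 billion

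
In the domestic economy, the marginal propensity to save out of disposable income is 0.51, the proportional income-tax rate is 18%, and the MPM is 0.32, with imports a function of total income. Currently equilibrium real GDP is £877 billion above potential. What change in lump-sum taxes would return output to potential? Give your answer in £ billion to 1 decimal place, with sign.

MPC = 1 − MPS = 1 − 0.51 = 0.49.
Spending multiplier = 1/(1 − c(1−t) + m) = 1/(1 − 0.49×0.82 + 0.32) = 1/0.9182 ≈ 1.089.
Tax multiplier = −c·k = −0.49/0.9182 ≈ −0.534. Need ΔY = −£877 billion, so ΔT = ΔY/(−c·k) = −(−£877 billion) × 0.9182 / 0.49 ≈ +£1,643.4 billion.
The government should raise lump-sum taxes by £1,643.4 billion.

+£1,643.4 billion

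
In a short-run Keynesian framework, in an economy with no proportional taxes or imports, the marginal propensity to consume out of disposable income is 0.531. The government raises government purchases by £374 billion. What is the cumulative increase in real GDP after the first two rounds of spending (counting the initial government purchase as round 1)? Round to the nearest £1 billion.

£573 billion

Round 1 adds ΔG = £374 billion; each later round is MPC = 0.531 times the previous.
After 2 rounds: 374 + 198.594 = ΔG·(1 − c^2)/(1 − c) = 374 × (1 − 0.281961)/0.469 ≈ £573 billion.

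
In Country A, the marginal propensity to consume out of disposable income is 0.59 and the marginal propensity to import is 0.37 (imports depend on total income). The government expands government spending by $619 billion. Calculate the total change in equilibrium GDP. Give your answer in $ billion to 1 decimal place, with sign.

Expenditure multiplier = 1/(1 − c + m) = 1/(1 − 0.59 + 0.37) = 1/0.78 ≈ 1.282.
ΔY = k × ΔG = (+$619 billion) / 0.78 ≈ +$793.6 billion.

+$793.6 billion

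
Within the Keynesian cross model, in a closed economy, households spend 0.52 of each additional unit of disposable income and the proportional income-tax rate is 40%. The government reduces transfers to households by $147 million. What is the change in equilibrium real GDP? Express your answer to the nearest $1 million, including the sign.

The transfer change shifts disposable income by −$147 million, so first-round consumption changes by c·ΔTR = 0.52 × (−$147 million) = −$76.44 million.
Expenditure multiplier = 1/(1 − c(1−t)) = 1/(1 − 0.52×0.6) = 1/0.688 ≈ 1.453.
The transfer multiplier is c × k ≈ 0.756, so ΔY = k × (c·ΔTR) = (−$76.44 million) / 0.688 ≈ −$111 million.

−$111 million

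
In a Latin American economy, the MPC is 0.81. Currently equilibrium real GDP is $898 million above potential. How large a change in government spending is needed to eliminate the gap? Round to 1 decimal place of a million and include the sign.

Spending multiplier = 1/(1 − MPC) = 1/(1 − 0.81) = 1/0.19 ≈ 5.263.
Need ΔY = −$898 million, so ΔG = ΔY/k = (−$898 million) × 0.19 ≈ −$170.6 million.
The government should cut government spending by $170.6 million.

−$170.6 million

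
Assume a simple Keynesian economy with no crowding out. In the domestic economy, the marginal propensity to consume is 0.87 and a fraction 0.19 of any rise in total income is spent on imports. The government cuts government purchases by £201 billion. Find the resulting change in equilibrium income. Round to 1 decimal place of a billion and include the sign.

Expenditure multiplier = 1/(1 − c + m) = 1/(1 − 0.87 + 0.19) = 1/0.32 = 3.125.
ΔY = k × ΔG = (−£201 billion) / 0.32 ≈ −£628.1 billion.

−£628.1 billion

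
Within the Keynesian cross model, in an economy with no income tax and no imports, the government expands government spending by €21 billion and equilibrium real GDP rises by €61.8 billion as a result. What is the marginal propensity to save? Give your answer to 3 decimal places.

0.340

Implied spending multiplier k = ΔY/ΔG = 61.8/21 ≈ 2.9429.
Since k = 1/(1 − MPC), MPC = 1 − 1/k = 1 − ΔG/ΔY = 1 − 21/61.8 ≈ 0.660.
MPS = 1 − MPC = 0.340.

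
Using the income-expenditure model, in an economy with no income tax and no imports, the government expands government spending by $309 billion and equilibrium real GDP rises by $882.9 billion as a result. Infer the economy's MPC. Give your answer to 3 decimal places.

0.650

Implied spending multiplier k = ΔY/ΔG = 882.9/309 ≈ 2.8573.
Since k = 1/(1 − MPC), MPC = 1 − 1/k = 1 − ΔG/ΔY = 1 − 309/882.9 ≈ 0.650.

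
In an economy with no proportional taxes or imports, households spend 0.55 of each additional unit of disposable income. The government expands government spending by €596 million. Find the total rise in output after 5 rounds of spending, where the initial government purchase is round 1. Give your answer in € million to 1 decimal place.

€1,257.8 million

Round 1 adds ΔG = €596 million; each later round is MPC = 0.55 times the previous.
After 5 rounds: 596 + 327.8 + 180.29 + 99.1595 + 54.537725 = ΔG·(1 − c^5)/(1 − c) = 596 × (1 − 0.0503284375)/0.45 ≈ €1,257.8 million.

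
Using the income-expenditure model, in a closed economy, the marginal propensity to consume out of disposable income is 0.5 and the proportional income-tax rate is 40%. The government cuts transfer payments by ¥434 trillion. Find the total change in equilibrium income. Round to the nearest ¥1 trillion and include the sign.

−¥310 trillion

The transfer change shifts disposable income by −¥434 trillion, so first-round consumption changes by c·ΔTR = 0.5 × (−¥434 trillion) = −¥217 trillion.
Expenditure multiplier = 1/(1 − c(1−t)) = 1/(1 − 0.5×0.6) = 1/0.7 ≈ 1.429.
The transfer multiplier is c × k ≈ 0.714, so ΔY = k × (c·ΔTR) = (−¥217 trillion) / 0.7 = −¥310 trillion.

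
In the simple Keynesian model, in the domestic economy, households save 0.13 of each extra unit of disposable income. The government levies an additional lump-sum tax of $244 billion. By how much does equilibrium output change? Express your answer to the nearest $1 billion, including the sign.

−$1,633 billion

MPC = 1 − MPS = 1 − 0.13 = 0.87.
A lump-sum tax change of +$244 billion shifts disposable income by −$244 billion; first-round consumption changes by −c × ΔT = −0.87 × (+$244 billion) = −$212.28 billion.
Expenditure multiplier = 1/(1 − MPC) = 1/(1 − 0.87) = 1/0.13 ≈ 7.692.
The tax multiplier is −c × k ≈ −6.692, so ΔY = k × (−c·ΔT) = (−$212.28 billion) / 0.13 ≈ −$1,633 billion.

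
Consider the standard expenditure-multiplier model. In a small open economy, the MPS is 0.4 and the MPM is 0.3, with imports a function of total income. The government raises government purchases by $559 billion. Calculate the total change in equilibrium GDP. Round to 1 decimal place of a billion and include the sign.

MPC = 1 − MPS = 1 − 0.4 = 0.6.
Expenditure multiplier = 1/(1 − c + m) = 1/(1 − 0.6 + 0.3) = 1/0.7 ≈ 1.429.
ΔY = k × ΔG = (+$559 billion) / 0.7 ≈ +$798.6 billion.

+$798.6 billion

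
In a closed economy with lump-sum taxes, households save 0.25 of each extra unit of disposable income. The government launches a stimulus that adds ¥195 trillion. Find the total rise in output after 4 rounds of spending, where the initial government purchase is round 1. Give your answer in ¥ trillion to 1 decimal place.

¥533.2 trillion

MPC = 1 − MPS = 1 − 0.25 = 0.75.
Round 1 adds ΔG = ¥195 trillion; each later round is MPC = 0.75 times the previous.
After 4 rounds: 195 + 146.25 + 109.6875 + 82.265625 = ΔG·(1 − c^4)/(1 − c) = 195 × (1 − 0.31640625)/0.25 ≈ ¥533.2 trillion.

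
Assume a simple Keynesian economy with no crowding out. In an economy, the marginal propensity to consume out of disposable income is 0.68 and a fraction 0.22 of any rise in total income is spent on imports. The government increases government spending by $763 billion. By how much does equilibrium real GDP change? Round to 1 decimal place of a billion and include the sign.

Government-spending multiplier = 1/(1 − c + m) = 1/(1 − 0.68 + 0.22) = 1/0.54 ≈ 1.852.
ΔY = k × ΔG = (+$763 billion) / 0.54 ≈ +$1,413 billion.

+$1,413.0 billion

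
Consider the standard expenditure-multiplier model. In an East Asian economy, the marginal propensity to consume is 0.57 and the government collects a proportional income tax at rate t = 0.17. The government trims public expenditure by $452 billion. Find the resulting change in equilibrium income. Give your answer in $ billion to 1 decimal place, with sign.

−$857.8 billion

Spending multiplier = 1/(1 − c(1−t)) = 1/(1 − 0.57×0.83) = 1/0.5269 ≈ 1.898.
ΔY = k × ΔG = (−$452 billion) / 0.5269 ≈ −$857.8 billion.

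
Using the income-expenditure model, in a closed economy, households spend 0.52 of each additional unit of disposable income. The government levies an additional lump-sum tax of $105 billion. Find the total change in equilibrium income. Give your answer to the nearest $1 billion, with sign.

−$114 billion

A lump-sum tax change of +$105 billion shifts disposable income by −$105 billion; first-round consumption changes by −c × ΔT = −0.52 × (+$105 billion) = −$54.6 billion.
Expenditure multiplier = 1/(1 − MPC) = 1/(1 − 0.52) = 1/0.48 ≈ 2.083.
The tax multiplier is −c × k ≈ −1.083, so ΔY = k × (−c·ΔT) = (−$54.6 billion) / 0.48 ≈ −$114 billion.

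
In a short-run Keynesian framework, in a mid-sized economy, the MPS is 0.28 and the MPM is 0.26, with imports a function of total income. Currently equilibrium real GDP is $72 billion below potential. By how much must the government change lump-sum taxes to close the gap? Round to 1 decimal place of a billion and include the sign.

MPC = 1 − MPS = 1 − 0.28 = 0.72.
Spending multiplier = 1/(1 − c + m) = 1/(1 − 0.72 + 0.26) = 1/0.54 ≈ 1.852.
Tax multiplier = −c·k = −0.72/0.54 ≈ −1.333. Need ΔY = +$72 billion, so ΔT = ΔY/(−c·k) = −(+$72 billion) × 0.54 / 0.72 = −$54 billion.
The government should cut lump-sum taxes by $54 billion.

−$54.0 billion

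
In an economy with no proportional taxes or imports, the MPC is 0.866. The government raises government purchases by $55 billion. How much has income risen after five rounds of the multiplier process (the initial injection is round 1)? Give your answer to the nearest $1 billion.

$211 billion

Round 1 adds ΔG = $55 billion; each later round is MPC = 0.866 times the previous.
After 5 rounds: 55 + 47.63 + 41.24758 + 35.72040428 + 30.93387010648 = ΔG·(1 − c^5)/(1 − c) = 55 × (1 − 0.487067845676576)/0.134 ≈ $211 billion.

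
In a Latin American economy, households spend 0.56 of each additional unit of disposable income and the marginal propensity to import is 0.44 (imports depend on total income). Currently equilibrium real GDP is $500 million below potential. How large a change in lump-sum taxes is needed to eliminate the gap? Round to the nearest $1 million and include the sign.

−$786 million

Spending multiplier = 1/(1 − c + m) = 1/(1 − 0.56 + 0.44) = 1/0.88 ≈ 1.136.
Tax multiplier = −c·k = −0.56/0.88 ≈ −0.636. Need ΔY = +$500 million, so ΔT = ΔY/(−c·k) = −(+$500 million) × 0.88 / 0.56 ≈ −$786 million.
The government should cut lump-sum taxes by $786 million.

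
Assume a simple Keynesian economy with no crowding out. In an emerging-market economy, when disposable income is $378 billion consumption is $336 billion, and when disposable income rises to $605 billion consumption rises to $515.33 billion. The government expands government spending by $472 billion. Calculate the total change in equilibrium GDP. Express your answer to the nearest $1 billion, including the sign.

MPC = ΔC/ΔYd = (515.33 − 336)/(605 − 378) = 179.33/227 = 0.79.
Expenditure multiplier = 1/(1 − MPC) = 1/(1 − 0.79) = 1/0.21 ≈ 4.762.
ΔY = k × ΔG = (+$472 billion) / 0.21 ≈ +$2,248 billion.

+$2,248 billion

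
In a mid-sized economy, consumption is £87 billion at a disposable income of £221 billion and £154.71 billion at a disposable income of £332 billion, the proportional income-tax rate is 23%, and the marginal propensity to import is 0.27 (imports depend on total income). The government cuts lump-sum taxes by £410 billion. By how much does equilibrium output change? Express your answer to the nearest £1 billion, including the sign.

MPC = ΔC/ΔYd = (154.71 − 87)/(332 − 221) = 67.71/111 = 0.61.
A lump-sum tax change of −£410 billion shifts disposable income by +£410 billion; first-round consumption changes by −c × ΔT = −0.61 × (−£410 billion) = +£250.1 billion.
Expenditure multiplier = 1/(1 − c(1−t) + m) = 1/(1 − 0.61×0.77 + 0.27) = 1/0.8003 ≈ 1.25.
The tax multiplier is −c × k ≈ −0.762, so ΔY = k × (−c·ΔT) = (+£250.1 billion) / 0.8003 ≈ +£313 billion.

+£313 billion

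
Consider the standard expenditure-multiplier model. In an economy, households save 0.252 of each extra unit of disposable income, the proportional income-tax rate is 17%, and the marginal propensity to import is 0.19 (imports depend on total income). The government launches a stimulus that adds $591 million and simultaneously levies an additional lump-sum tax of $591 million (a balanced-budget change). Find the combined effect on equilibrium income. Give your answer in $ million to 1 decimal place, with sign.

MPC = 1 − MPS = 1 − 0.252 = 0.748.
Expenditure multiplier = 1/(1 − c(1−t) + m) = 1/(1 − 0.748×0.83 + 0.19) = 1/0.56916 ≈ 1.757.
ΔG contributes k·ΔG = (+$591 million) / 0.56916 ≈ +$1,038.4 million.
ΔT of +$591 million changes first-round spending by −c·ΔT = −$442.068 million, contributing k·(−c·ΔT) = (−$442.068 million) / 0.56916 ≈ −$776.7 million.
Net ΔY = k(ΔG − c·ΔT) = (+$148.932 million) / 0.56916 ≈ +$261.7 million.

+$261.7 million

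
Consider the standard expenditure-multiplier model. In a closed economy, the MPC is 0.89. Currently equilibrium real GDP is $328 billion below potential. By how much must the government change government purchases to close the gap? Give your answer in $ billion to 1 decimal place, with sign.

+$36.1 billion

Spending multiplier = 1/(1 − MPC) = 1/(1 − 0.89) = 1/0.11 ≈ 9.091.
Need ΔY = +$328 billion, so ΔG = ΔY/k = (+$328 billion) × 0.11 ≈ +$36.1 billion.
The government should increase government purchases by $36.1 billion.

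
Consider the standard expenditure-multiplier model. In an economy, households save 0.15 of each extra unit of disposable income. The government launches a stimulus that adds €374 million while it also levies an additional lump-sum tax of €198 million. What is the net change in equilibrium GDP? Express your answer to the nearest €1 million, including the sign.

+€1,371 million

MPC = 1 − MPS = 1 − 0.15 = 0.85.
Expenditure multiplier = 1/(1 − MPC) = 1/(1 − 0.85) = 1/0.15 ≈ 6.667.
ΔG contributes k·ΔG = (+€374 million) / 0.15 ≈ +€2,493.3 million.
ΔT of +€198 million changes first-round spending by −c·ΔT = −€168.3 million, contributing k·(−c·ΔT) = (−€168.3 million) / 0.15 = −€1,122 million.
Net ΔY = k(ΔG − c·ΔT) = (+€205.7 million) / 0.15 ≈ +€1,371 million.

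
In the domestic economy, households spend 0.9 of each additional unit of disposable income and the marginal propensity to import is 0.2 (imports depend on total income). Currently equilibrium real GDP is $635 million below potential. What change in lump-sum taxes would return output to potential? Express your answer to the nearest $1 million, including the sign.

−$212 million

Spending multiplier = 1/(1 − c + m) = 1/(1 − 0.9 + 0.2) = 1/0.3 ≈ 3.333.
Tax multiplier = −c·k = −0.9/0.3 = −3. Need ΔY = +$635 million, so ΔT = ΔY/(−c·k) = −(+$635 million) × 0.3 / 0.9 ≈ −$212 million.
The government should cut lump-sum taxes by $212 million.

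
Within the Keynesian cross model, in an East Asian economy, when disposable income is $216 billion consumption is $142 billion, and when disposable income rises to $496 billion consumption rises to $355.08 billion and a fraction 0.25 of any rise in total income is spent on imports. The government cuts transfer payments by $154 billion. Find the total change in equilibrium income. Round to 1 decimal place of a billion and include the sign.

MPC = ΔC/ΔYd = (355.08 − 142)/(496 − 216) = 213.08/280 = 0.761.
The transfer change shifts disposable income by −$154 billion, so first-round consumption changes by c·ΔTR = 0.761 × (−$154 billion) = −$117.194 billion.
Expenditure multiplier = 1/(1 − c + m) = 1/(1 − 0.761 + 0.25) = 1/0.489 ≈ 2.045.
The transfer multiplier is c × k ≈ 1.556, so ΔY = k × (c·ΔTR) = (−$117.194 billion) / 0.489 ≈ −$239.7 billion.

−$239.7 billion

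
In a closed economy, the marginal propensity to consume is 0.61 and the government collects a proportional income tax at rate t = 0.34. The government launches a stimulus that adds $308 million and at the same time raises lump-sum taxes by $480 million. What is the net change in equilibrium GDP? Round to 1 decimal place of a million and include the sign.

+$25.4 million

Expenditure multiplier = 1/(1 − c(1−t)) = 1/(1 − 0.61×0.66) = 1/0.5974 ≈ 1.674.
ΔG contributes k·ΔG = (+$308 million) / 0.5974 ≈ +$515.6 million.
ΔT of +$480 million changes first-round spending by −c·ΔT = −$292.8 million, contributing k·(−c·ΔT) = (−$292.8 million) / 0.5974 ≈ −$490.1 million.
Net ΔY = k(ΔG − c·ΔT) = (+$15.2 million) / 0.5974 ≈ +$25.4 million.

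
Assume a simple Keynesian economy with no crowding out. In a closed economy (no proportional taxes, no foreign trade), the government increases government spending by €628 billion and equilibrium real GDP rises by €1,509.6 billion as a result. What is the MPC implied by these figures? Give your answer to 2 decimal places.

Implied spending multiplier k = ΔY/ΔG = 1,509.6/628 ≈ 2.4038.
Since k = 1/(1 − MPC), MPC = 1 − 1/k = 1 − ΔG/ΔY = 1 − 628/1,509.6 ≈ 0.58.

0.58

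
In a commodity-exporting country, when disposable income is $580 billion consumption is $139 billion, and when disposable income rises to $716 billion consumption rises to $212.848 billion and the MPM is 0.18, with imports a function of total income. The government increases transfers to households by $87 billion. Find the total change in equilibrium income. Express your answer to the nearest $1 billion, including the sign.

+$74 billion

MPC = ΔC/ΔYd = (212.848 − 139)/(716 − 580) = 73.848/136 = 0.543.
The transfer change shifts disposable income by +$87 billion, so first-round consumption changes by c·ΔTR = 0.543 × (+$87 billion) = +$47.241 billion.
Expenditure multiplier = 1/(1 − c + m) = 1/(1 − 0.543 + 0.18) = 1/0.637 ≈ 1.57.
The transfer multiplier is c × k ≈ 0.852, so ΔY = k × (c·ΔTR) = (+$47.241 billion) / 0.637 ≈ +$74 billion.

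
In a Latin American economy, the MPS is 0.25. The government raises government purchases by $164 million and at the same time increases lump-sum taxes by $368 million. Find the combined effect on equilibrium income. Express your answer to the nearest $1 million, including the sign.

−$448 million

MPC = 1 − MPS = 1 − 0.25 = 0.75.
Expenditure multiplier = 1/(1 − MPC) = 1/(1 − 0.75) = 1/0.25 = 4.
ΔG contributes k·ΔG = (+$164 million) / 0.25 = +$656 million.
ΔT of +$368 million changes first-round spending by −c·ΔT = −$276 million, contributing k·(−c·ΔT) = (−$276 million) / 0.25 = −$1,104 million.
Net ΔY = k(ΔG − c·ΔT) = (−$112 million) / 0.25 = −$448 million.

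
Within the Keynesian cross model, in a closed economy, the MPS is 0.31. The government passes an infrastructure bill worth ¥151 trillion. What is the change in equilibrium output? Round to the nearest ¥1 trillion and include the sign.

+¥487 trillion

MPC = 1 − MPS = 1 − 0.31 = 0.69.
Expenditure multiplier = 1/(1 − MPC) = 1/(1 − 0.69) = 1/0.31 ≈ 3.226.
ΔY = k × ΔG = (+¥151 trillion) / 0.31 ≈ +¥487 trillion.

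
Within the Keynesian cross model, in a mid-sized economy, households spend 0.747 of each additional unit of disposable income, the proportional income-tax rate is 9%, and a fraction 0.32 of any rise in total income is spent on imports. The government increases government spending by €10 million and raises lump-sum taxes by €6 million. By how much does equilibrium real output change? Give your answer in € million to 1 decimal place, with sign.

Expenditure multiplier = 1/(1 − c(1−t) + m) = 1/(1 − 0.747×0.91 + 0.32) = 1/0.64023 ≈ 1.562.
ΔG contributes k·ΔG = (+€10 million) / 0.64023 ≈ +€15.6 million.
ΔT of +€6 million changes first-round spending by −c·ΔT = −€4.482 million, contributing k·(−c·ΔT) = (−€4.482 million) / 0.64023 ≈ −€7 million.
Net ΔY = k(ΔG − c·ΔT) = (+€5.518 million) / 0.64023 ≈ +€8.6 million.

+€8.6 million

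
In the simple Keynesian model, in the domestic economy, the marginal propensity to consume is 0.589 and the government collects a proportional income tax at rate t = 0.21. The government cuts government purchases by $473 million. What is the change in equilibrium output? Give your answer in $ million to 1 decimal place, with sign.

Expenditure multiplier = 1/(1 − c(1−t)) = 1/(1 − 0.589×0.79) = 1/0.53469 ≈ 1.87.
ΔY = k × ΔG = (−$473 million) / 0.53469 ≈ −$884.6 million.

−$884.6 million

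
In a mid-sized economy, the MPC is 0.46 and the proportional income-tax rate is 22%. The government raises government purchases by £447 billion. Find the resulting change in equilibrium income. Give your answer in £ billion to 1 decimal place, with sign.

Government-spending multiplier = 1/(1 − c(1−t)) = 1/(1 − 0.46×0.78) = 1/0.6412 ≈ 1.56.
ΔY = k × ΔG = (+£447 billion) / 0.6412 ≈ +£697.1 billion.

+£697.1 billion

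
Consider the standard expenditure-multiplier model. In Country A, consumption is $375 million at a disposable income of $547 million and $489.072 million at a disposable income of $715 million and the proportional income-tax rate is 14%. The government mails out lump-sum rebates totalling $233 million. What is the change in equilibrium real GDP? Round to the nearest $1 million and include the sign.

+$380 million

MPC = ΔC/ΔYd = (489.072 − 375)/(715 − 547) = 114.072/168 = 0.679.
A lump-sum tax change of −$233 million shifts disposable income by +$233 million; first-round consumption changes by −c × ΔT = −0.679 × (−$233 million) = +$158.207 million.
Expenditure multiplier = 1/(1 − c(1−t)) = 1/(1 − 0.679×0.86) = 1/0.41606 ≈ 2.403.
The tax multiplier is −c × k ≈ −1.632, so ΔY = k × (−c·ΔT) = (+$158.207 million) / 0.41606 ≈ +$380 million.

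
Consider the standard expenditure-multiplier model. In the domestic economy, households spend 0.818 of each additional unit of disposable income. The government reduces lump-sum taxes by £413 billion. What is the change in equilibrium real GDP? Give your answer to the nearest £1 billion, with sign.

+£1,856 billion

A lump-sum tax change of −£413 billion shifts disposable income by +£413 billion; first-round consumption changes by −c × ΔT = −0.818 × (−£413 billion) = +£337.834 billion.
Expenditure multiplier = 1/(1 − MPC) = 1/(1 − 0.818) = 1/0.182 ≈ 5.495.
The tax multiplier is −c × k ≈ −4.495, so ΔY = k × (−c·ΔT) = (+£337.834 billion) / 0.182 ≈ +£1,856 billion.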